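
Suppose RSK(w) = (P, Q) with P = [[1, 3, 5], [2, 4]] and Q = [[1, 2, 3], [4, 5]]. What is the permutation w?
Reverse the RSK construction: for i from n down to 1, find the cell of Q containing i, remove the entry at that cell from P, and reverse-bump it up through P; the value ejected from row 1 is w(i).

Step i=5: Q has 5 at row 2, column 2; remove 4 from row 2 of P and reverse-bump: 4 enters row 1 and ejects 3. So w(5) = 3. P is now [[1, 4, 5], [2]].
Step i=4: Q has 4 at row 2, column 1; remove 2 from row 2 of P and reverse-bump: 2 enters row 1 and ejects 1. So w(4) = 1. P is now [[2, 4, 5]].
Step i=3: Q has 3 at row 1, column 3; remove that cell from P, ejecting 5. So w(3) = 5. P is now [[2, 4]].
Step i=2: Q has 2 at row 1, column 2; remove that cell from P, ejecting 4. So w(2) = 4. P is now [[2]].
Step i=1: Q has 1 at row 1, column 1; remove that cell from P, ejecting 2. So w(1) = 2. P is now [].

So w = 2 4 5 1 3.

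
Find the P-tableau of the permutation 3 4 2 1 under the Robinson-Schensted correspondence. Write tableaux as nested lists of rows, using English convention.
Insert 3: appended to row 1. P = [[3]].
Insert 4: appended to row 1. P = [[3, 4]].
Insert 2: 2 bumps 3 from row 1; 3 starts row 2. P = [[2, 4], [3]].
Insert 1: 1 bumps 2 from row 1; 2 bumps 3 from row 2; 3 starts row 3. P = [[1, 4], [2], [3]].

So P = [[1, 4], [2], [3]].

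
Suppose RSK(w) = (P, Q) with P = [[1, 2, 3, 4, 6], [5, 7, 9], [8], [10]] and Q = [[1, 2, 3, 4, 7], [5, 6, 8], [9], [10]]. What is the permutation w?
1 2 5 8 3 4 10 9 7 6

Reverse the RSK construction: for i from n down to 1, find the cell of Q containing i, remove the entry at that cell from P, and reverse-bump it up through P; the value ejected from row 1 is w(i).

Step i=10: Q has 10 at row 4, column 1; remove 10 from row 4 of P and reverse-bump: 10 enters row 3 and ejects 8; 8 enters row 2 and ejects 7; 7 enters row 1 and ejects 6. So w(10) = 6. P is now [[1, 2, 3, 4, 7], [5, 8, 9], [10]].
Step i=9: Q has 9 at row 3, column 1; remove 10 from row 3 of P and reverse-bump: 10 enters row 2 and ejects 9; 9 enters row 1 and ejects 7. So w(9) = 7. P is now [[1, 2, 3, 4, 9], [5, 8, 10]].
Step i=8: Q has 8 at row 2, column 3; remove 10 from row 2 of P and reverse-bump: 10 enters row 1 and ejects 9. So w(8) = 9. P is now [[1, 2, 3, 4, 10], [5, 8]].
Step i=7: Q has 7 at row 1, column 5; remove that cell from P, ejecting 10. So w(7) = 10. P is now [[1, 2, 3, 4], [5, 8]].
Step i=6: Q has 6 at row 2, column 2; remove 8 from row 2 of P and reverse-bump: 8 enters row 1 and ejects 4. So w(6) = 4. P is now [[1, 2, 3, 8], [5]].
Step i=5: Q has 5 at row 2, column 1; remove 5 from row 2 of P and reverse-bump: 5 enters row 1 and ejects 3. So w(5) = 3. P is now [[1, 2, 5, 8]].
Step i=4: Q has 4 at row 1, column 4; remove that cell from P, ejecting 8. So w(4) = 8. P is now [[1, 2, 5]].
Step i=3: Q has 3 at row 1, column 3; remove that cell from P, ejecting 5. So w(3) = 5. P is now [[1, 2]].
Step i=2: Q has 2 at row 1, column 2; remove that cell from P, ejecting 2. So w(2) = 2. P is now [[1]].
Step i=1: Q has 1 at row 1, column 1; remove that cell from P, ejecting 1. So w(1) = 1. P is now [].

So w = 1 2 5 8 3 4 10 9 7 6.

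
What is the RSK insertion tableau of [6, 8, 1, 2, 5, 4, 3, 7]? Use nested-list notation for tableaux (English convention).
Insert 6: appended to row 1. P = [[6]].
Insert 8: appended to row 1. P = [[6, 8]].
Insert 1: 1 bumps 6 from row 1; 6 starts row 2. P = [[1, 8], [6]].
Insert 2: 2 bumps 8 from row 1; 8 appends to row 2. P = [[1, 2], [6, 8]].
Insert 5: appended to row 1. P = [[1, 2, 5], [6, 8]].
Insert 4: 4 bumps 5 from row 1; 5 bumps 6 from row 2; 6 starts row 3. P = [[1, 2, 4], [5, 8], [6]].
Insert 3: 3 bumps 4 from row 1; 4 bumps 5 from row 2; 5 bumps 6 from row 3; 6 starts row 4. P = [[1, 2, 3], [4, 8], [5], [6]].
Insert 7: appended to row 1. P = [[1, 2, 3, 7], [4, 8], [5], [6]].

So P = [[1, 2, 3, 7], [4, 8], [5], [6]].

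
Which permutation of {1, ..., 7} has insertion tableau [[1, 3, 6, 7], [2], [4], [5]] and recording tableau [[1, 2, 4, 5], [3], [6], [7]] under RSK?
Reverse the RSK construction: for i from n down to 1, find the cell of Q containing i, remove the entry at that cell from P, and reverse-bump it up through P; the value ejected from row 1 is w(i).

Step i=7: Q has 7 at row 4, column 1; remove 5 from row 4 of P and reverse-bump: 5 enters row 3 and ejects 4; 4 enters row 2 and ejects 2; 2 enters row 1 and ejects 1. So w(7) = 1. P is now [[2, 3, 6, 7], [4], [5]].
Step i=6: Q has 6 at row 3, column 1; remove 5 from row 3 of P and reverse-bump: 5 enters row 2 and ejects 4; 4 enters row 1 and ejects 3. So w(6) = 3. P is now [[2, 4, 6, 7], [5]].
Step i=5: Q has 5 at row 1, column 4; remove that cell from P, ejecting 7. So w(5) = 7. P is now [[2, 4, 6], [5]].
Step i=4: Q has 4 at row 1, column 3; remove that cell from P, ejecting 6. So w(4) = 6. P is now [[2, 4], [5]].
Step i=3: Q has 3 at row 2, column 1; remove 5 from row 2 of P and reverse-bump: 5 enters row 1 and ejects 4. So w(3) = 4. P is now [[2, 5]].
Step i=2: Q has 2 at row 1, column 2; remove that cell from P, ejecting 5. So w(2) = 5. P is now [[2]].
Step i=1: Q has 1 at row 1, column 1; remove that cell from P, ejecting 2. So w(1) = 2. P is now [].

So w = 2 5 4 6 7 3 1.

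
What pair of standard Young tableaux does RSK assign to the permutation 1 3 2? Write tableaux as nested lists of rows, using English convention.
Insert each entry of the permutation into P by Schensted row insertion, recording in Q the position of each new cell.

Insert 1: appended to row 1. P = [[1]], Q = [[1]].
Insert 3: appended to row 1. P = [[1, 3]], Q = [[1, 2]].
Insert 2: 2 bumps 3 from row 1; 3 starts row 2. P = [[1, 2], [3]], Q = [[1, 2], [3]].

So P = [[1, 2], [3]], Q = [[1, 2], [3]].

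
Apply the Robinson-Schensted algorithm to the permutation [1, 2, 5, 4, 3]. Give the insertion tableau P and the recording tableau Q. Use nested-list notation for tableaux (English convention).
Insert each entry of the permutation into P by Schensted row insertion, recording in Q the position of each new cell.

Insert 1: appended to row 1. P = [[1]].
Insert 2: appended to row 1. P = [[1, 2]].
Insert 5: appended to row 1. P = [[1, 2, 5]].
Insert 4: 4 bumps 5 from row 1; 5 starts row 2. P = [[1, 2, 4], [5]].
Insert 3: 3 bumps 4 from row 1; 4 bumps 5 from row 2; 5 starts row 3. P = [[1, 2, 3], [4], [5]].

So P = [[1, 2, 3], [4], [5]], Q = [[1, 2, 3], [4], [5]].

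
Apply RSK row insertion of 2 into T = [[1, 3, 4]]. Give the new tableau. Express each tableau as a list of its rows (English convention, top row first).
[[1, 2, 4], [3]]

In row 1, 2 replaces 3 (the leftmost entry greater than 2); 3 is bumped to row 2. 3 starts a new row 2. The new tableau is [[1, 2, 4], [3]].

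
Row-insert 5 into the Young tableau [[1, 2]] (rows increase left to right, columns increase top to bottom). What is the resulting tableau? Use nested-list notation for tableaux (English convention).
5 is larger than every entry of row 1, so it is appended to row 1. The new tableau is [[1, 2, 5]].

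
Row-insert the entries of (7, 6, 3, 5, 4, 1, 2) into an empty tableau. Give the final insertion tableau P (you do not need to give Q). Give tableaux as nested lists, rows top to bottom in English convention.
P = [[1, 2], [3, 4], [5], [6], [7]]

After inserting 7: P = [[7]].
After inserting 6: P = [[6], [7]].
After inserting 3: P = [[3], [6], [7]].
After inserting 5: P = [[3, 5], [6], [7]].
After inserting 4: P = [[3, 4], [5], [6], [7]].
After inserting 1: P = [[1, 4], [3], [5], [6], [7]].
After inserting 2: P = [[1, 2], [3, 4], [5], [6], [7]].

So P = [[1, 2], [3, 4], [5], [6], [7]].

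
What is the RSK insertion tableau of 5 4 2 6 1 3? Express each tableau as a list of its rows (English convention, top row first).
Insert 5: appended to row 1. P = [[5]].
Insert 4: 4 bumps 5 from row 1; 5 starts row 2. P = [[4], [5]].
Insert 2: 2 bumps 4 from row 1; 4 bumps 5 from row 2; 5 starts row 3. P = [[2], [4], [5]].
Insert 6: appended to row 1. P = [[2, 6], [4], [5]].
Insert 1: 1 bumps 2 from row 1; 2 bumps 4 from row 2; 4 bumps 5 from row 3; 5 starts row 4. P = [[1, 6], [2], [4], [5]].
Insert 3: 3 bumps 6 from row 1; 6 appends to row 2. P = [[1, 3], [2, 6], [4], [5]].

So P = [[1, 3], [2, 6], [4], [5]].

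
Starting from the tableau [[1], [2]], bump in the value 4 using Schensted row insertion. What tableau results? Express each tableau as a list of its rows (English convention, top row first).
[[1, 4], [2]]

4 is larger than every entry of row 1, so it is appended to row 1. The new tableau is [[1, 4], [2]].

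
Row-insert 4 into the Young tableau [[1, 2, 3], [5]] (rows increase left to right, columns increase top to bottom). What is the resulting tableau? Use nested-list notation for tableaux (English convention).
[[1, 2, 3, 4], [5]]

4 is larger than every entry of row 1, so it is appended to row 1. The new tableau is [[1, 2, 3, 4], [5]].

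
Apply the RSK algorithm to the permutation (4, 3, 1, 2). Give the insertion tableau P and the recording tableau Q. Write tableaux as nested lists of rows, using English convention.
P = [[1, 2], [3], [4]], Q = [[1, 4], [2], [3]]

Insert each entry of the permutation into P by Schensted row insertion, recording in Q the position of each new cell.

After inserting 4: P = [[4]].
After inserting 3: P = [[3], [4]].
After inserting 1: P = [[1], [3], [4]].
After inserting 2: P = [[1, 2], [3], [4]].

So P = [[1, 2], [3], [4]], Q = [[1, 4], [2], [3]].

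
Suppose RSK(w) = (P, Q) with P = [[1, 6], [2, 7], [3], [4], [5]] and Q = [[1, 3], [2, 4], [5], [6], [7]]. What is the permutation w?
Reverse the RSK construction: for i from n down to 1, find the cell of Q containing i, remove the entry at that cell from P, and reverse-bump it up through P; the value ejected from row 1 is w(i).

Step i=7: Q has 7 at row 5, column 1; remove 5 from row 5 of P and reverse-bump: 5 enters row 4 and ejects 4; 4 enters row 3 and ejects 3; 3 enters row 2 and ejects 2; 2 enters row 1 and ejects 1. So w(7) = 1. P is now [[2, 6], [3, 7], [4], [5]].
Step i=6: Q has 6 at row 4, column 1; remove 5 from row 4 of P and reverse-bump: 5 enters row 3 and ejects 4; 4 enters row 2 and ejects 3; 3 enters row 1 and ejects 2. So w(6) = 2. P is now [[3, 6], [4, 7], [5]].
Step i=5: Q has 5 at row 3, column 1; remove 5 from row 3 of P and reverse-bump: 5 enters row 2 and ejects 4; 4 enters row 1 and ejects 3. So w(5) = 3. P is now [[4, 6], [5, 7]].
Step i=4: Q has 4 at row 2, column 2; remove 7 from row 2 of P and reverse-bump: 7 enters row 1 and ejects 6. So w(4) = 6. P is now [[4, 7], [5]].
Step i=3: Q has 3 at row 1, column 2; remove that cell from P, ejecting 7. So w(3) = 7. P is now [[4], [5]].
Step i=2: Q has 2 at row 2, column 1; remove 5 from row 2 of P and reverse-bump: 5 enters row 1 and ejects 4. So w(2) = 4. P is now [[5]].
Step i=1: Q has 1 at row 1, column 1; remove that cell from P, ejecting 5. So w(1) = 5. P is now [].

So w = 5 4 7 6 3 2 1.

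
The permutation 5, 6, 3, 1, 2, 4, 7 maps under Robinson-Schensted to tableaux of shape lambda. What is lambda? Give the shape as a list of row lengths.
[4, 2, 1]

RSK row insertion gives P = [[1, 2, 4, 7], [3, 6], [5]], which has shape [4, 2, 1].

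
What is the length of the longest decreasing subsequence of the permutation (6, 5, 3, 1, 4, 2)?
4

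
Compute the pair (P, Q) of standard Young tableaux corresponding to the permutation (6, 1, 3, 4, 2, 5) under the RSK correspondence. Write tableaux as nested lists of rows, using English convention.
P = [[1, 2, 4, 5], [3], [6]], Q = [[1, 3, 4, 6], [2], [5]]

Insert each entry of the permutation into P by Schensted row insertion, recording in Q the position of each new cell.

After inserting 6: P = [[6]].
After inserting 1: P = [[1], [6]].
After inserting 3: P = [[1, 3], [6]].
After inserting 4: P = [[1, 3, 4], [6]].
After inserting 2: P = [[1, 2, 4], [3], [6]].
After inserting 5: P = [[1, 2, 4, 5], [3], [6]].

So P = [[1, 2, 4, 5], [3], [6]], Q = [[1, 3, 4, 6], [2], [5]].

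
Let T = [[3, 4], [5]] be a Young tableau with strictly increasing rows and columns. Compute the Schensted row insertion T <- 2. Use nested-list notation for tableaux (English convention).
[[2, 4], [3], [5]]

In row 1, 2 replaces 3 (the leftmost entry greater than 2); 3 is bumped to row 2. In row 2, 3 replaces 5 (the leftmost entry greater than 3); 5 is bumped to row 3. 5 starts a new row 3. The new tableau is [[2, 4], [3], [5]].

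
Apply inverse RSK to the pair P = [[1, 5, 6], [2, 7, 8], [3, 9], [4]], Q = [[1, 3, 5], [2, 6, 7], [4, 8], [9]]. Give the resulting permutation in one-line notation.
Reverse the RSK construction: for i from n down to 1, find the cell of Q containing i, remove the entry at that cell from P, and reverse-bump it up through P; the value ejected from row 1 is w(i).

Step i=9: Q has 9 at row 4, column 1; remove 4 from row 4 of P and reverse-bump: 4 enters row 3 and ejects 3; 3 enters row 2 and ejects 2; 2 enters row 1 and ejects 1. So w(9) = 1. P is now [[2, 5, 6], [3, 7, 8], [4, 9]].
Step i=8: Q has 8 at row 3, column 2; remove 9 from row 3 of P and reverse-bump: 9 enters row 2 and ejects 8; 8 enters row 1 and ejects 6. So w(8) = 6. P is now [[2, 5, 8], [3, 7, 9], [4]].
Step i=7: Q has 7 at row 2, column 3; remove 9 from row 2 of P and reverse-bump: 9 enters row 1 and ejects 8. So w(7) = 8. P is now [[2, 5, 9], [3, 7], [4]].
Step i=6: Q has 6 at row 2, column 2; remove 7 from row 2 of P and reverse-bump: 7 enters row 1 and ejects 5. So w(6) = 5. P is now [[2, 7, 9], [3], [4]].
Step i=5: Q has 5 at row 1, column 3; remove that cell from P, ejecting 9. So w(5) = 9. P is now [[2, 7], [3], [4]].
Step i=4: Q has 4 at row 3, column 1; remove 4 from row 3 of P and reverse-bump: 4 enters row 2 and ejects 3; 3 enters row 1 and ejects 2. So w(4) = 2. P is now [[3, 7], [4]].
Step i=3: Q has 3 at row 1, column 2; remove that cell from P, ejecting 7. So w(3) = 7. P is now [[3], [4]].
Step i=2: Q has 2 at row 2, column 1; remove 4 from row 2 of P and reverse-bump: 4 enters row 1 and ejects 3. So w(2) = 3. P is now [[4]].
Step i=1: Q has 1 at row 1, column 1; remove that cell from P, ejecting 4. So w(1) = 4. P is now [].

So w = 4 3 7 2 9 5 8 6 1.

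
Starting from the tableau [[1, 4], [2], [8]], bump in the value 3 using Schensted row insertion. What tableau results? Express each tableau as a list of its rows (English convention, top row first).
[[1, 3], [2, 4], [8]]

In row 1, 3 replaces 4 (the leftmost entry greater than 3); 4 is bumped to row 2. 4 is appended to row 2. The new tableau is [[1, 3], [2, 4], [8]].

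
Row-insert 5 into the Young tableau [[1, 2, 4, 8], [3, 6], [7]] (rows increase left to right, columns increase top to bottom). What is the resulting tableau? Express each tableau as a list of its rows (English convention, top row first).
[[1, 2, 4, 5], [3, 6, 8], [7]]

In row 1, 5 replaces 8 (the leftmost entry greater than 5); 8 is bumped to row 2. 8 is appended to row 2. The new tableau is [[1, 2, 4, 5], [3, 6, 8], [7]].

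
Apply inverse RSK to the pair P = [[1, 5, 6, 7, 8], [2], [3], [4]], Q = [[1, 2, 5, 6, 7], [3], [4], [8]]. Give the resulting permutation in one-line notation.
Reverse the RSK construction: for i from n down to 1, find the cell of Q containing i, remove the entry at that cell from P, and reverse-bump it up through P; the value ejected from row 1 is w(i).

Step i=8: Q has 8 at row 4, column 1; remove 4 from row 4 of P and reverse-bump: 4 enters row 3 and ejects 3; 3 enters row 2 and ejects 2; 2 enters row 1 and ejects 1. So w(8) = 1. P is now [[2, 5, 6, 7, 8], [3], [4]].
Step i=7: Q has 7 at row 1, column 5; remove that cell from P, ejecting 8. So w(7) = 8. P is now [[2, 5, 6, 7], [3], [4]].
Step i=6: Q has 6 at row 1, column 4; remove that cell from P, ejecting 7. So w(6) = 7. P is now [[2, 5, 6], [3], [4]].
Step i=5: Q has 5 at row 1, column 3; remove that cell from P, ejecting 6. So w(5) = 6. P is now [[2, 5], [3], [4]].
Step i=4: Q has 4 at row 3, column 1; remove 4 from row 3 of P and reverse-bump: 4 enters row 2 and ejects 3; 3 enters row 1 and ejects 2. So w(4) = 2. P is now [[3, 5], [4]].
Step i=3: Q has 3 at row 2, column 1; remove 4 from row 2 of P and reverse-bump: 4 enters row 1 and ejects 3. So w(3) = 3. P is now [[4, 5]].
Step i=2: Q has 2 at row 1, column 2; remove that cell from P, ejecting 5. So w(2) = 5. P is now [[4]].
Step i=1: Q has 1 at row 1, column 1; remove that cell from P, ejecting 4. So w(1) = 4. P is now [].

So w = 4 5 3 2 6 7 8 1.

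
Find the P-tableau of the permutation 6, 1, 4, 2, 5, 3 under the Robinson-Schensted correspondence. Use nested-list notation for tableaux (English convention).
Insert 6: appended to row 1. P = [[6]].
Insert 1: 1 bumps 6 from row 1; 6 starts row 2. P = [[1], [6]].
Insert 4: appended to row 1. P = [[1, 4], [6]].
Insert 2: 2 bumps 4 from row 1; 4 bumps 6 from row 2; 6 starts row 3. P = [[1, 2], [4], [6]].
Insert 5: appended to row 1. P = [[1, 2, 5], [4], [6]].
Insert 3: 3 bumps 5 from row 1; 5 appends to row 2. P = [[1, 2, 3], [4, 5], [6]].

So P = [[1, 2, 3], [4, 5], [6]].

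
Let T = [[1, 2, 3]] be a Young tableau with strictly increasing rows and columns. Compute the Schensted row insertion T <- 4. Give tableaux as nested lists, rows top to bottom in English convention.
[[1, 2, 3, 4]]

4 is larger than every entry of row 1, so it is appended to row 1. The new tableau is [[1, 2, 3, 4]].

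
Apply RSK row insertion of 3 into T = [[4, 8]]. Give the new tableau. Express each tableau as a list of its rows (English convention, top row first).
In row 1, 3 replaces 4 (the leftmost entry greater than 3); 4 is bumped to row 2. 4 starts a new row 2. The new tableau is [[3, 8], [4]].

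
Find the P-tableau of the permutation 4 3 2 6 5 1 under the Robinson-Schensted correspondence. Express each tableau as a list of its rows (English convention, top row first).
Insert 4: appended to row 1. P = [[4]].
Insert 3: 3 bumps 4 from row 1; 4 starts row 2. P = [[3], [4]].
Insert 2: 2 bumps 3 from row 1; 3 bumps 4 from row 2; 4 starts row 3. P = [[2], [3], [4]].
Insert 6: appended to row 1. P = [[2, 6], [3], [4]].
Insert 5: 5 bumps 6 from row 1; 6 appends to row 2. P = [[2, 5], [3, 6], [4]].
Insert 1: 1 bumps 2 from row 1; 2 bumps 3 from row 2; 3 bumps 4 from row 3; 4 starts row 4. P = [[1, 5], [2, 6], [3], [4]].

So P = [[1, 5], [2, 6], [3], [4]].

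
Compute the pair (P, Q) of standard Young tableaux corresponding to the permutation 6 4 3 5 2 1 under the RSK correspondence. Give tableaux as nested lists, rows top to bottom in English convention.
P = [[1, 5], [2], [3], [4], [6]], Q = [[1, 4], [2], [3], [5], [6]]

Insert each entry of the permutation into P by Schensted row insertion, recording in Q the position of each new cell.

After inserting 6: P = [[6]].
After inserting 4: P = [[4], [6]].
After inserting 3: P = [[3], [4], [6]].
After inserting 5: P = [[3, 5], [4], [6]].
After inserting 2: P = [[2, 5], [3], [4], [6]].
After inserting 1: P = [[1, 5], [2], [3], [4], [6]].

So P = [[1, 5], [2], [3], [4], [6]], Q = [[1, 4], [2], [3], [5], [6]].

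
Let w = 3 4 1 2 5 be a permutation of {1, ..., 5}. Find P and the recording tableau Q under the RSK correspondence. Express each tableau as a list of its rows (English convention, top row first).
P = [[1, 2, 5], [3, 4]], Q = [[1, 2, 5], [3, 4]]

Insert each entry of the permutation into P by Schensted row insertion, recording in Q the position of each new cell.

Insert 3: appended to row 1. P = [[3]].
Insert 4: appended to row 1. P = [[3, 4]].
Insert 1: 1 bumps 3 from row 1; 3 starts row 2. P = [[1, 4], [3]].
Insert 2: 2 bumps 4 from row 1; 4 appends to row 2. P = [[1, 2], [3, 4]].
Insert 5: appended to row 1. P = [[1, 2, 5], [3, 4]].

So P = [[1, 2, 5], [3, 4]], Q = [[1, 2, 5], [3, 4]].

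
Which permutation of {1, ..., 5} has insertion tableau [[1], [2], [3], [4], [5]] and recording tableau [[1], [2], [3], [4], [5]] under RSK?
5 4 3 2 1

Reverse the RSK construction: for i from n down to 1, find the cell of Q containing i, remove the entry at that cell from P, and reverse-bump it up through P; the value ejected from row 1 is w(i).

Step i=5: Q has 5 at row 5, column 1; remove 5 from row 5 of P and reverse-bump: 5 enters row 4 and ejects 4; 4 enters row 3 and ejects 3; 3 enters row 2 and ejects 2; 2 enters row 1 and ejects 1. So w(5) = 1. P is now [[2], [3], [4], [5]].
Step i=4: Q has 4 at row 4, column 1; remove 5 from row 4 of P and reverse-bump: 5 enters row 3 and ejects 4; 4 enters row 2 and ejects 3; 3 enters row 1 and ejects 2. So w(4) = 2. P is now [[3], [4], [5]].
Step i=3: Q has 3 at row 3, column 1; remove 5 from row 3 of P and reverse-bump: 5 enters row 2 and ejects 4; 4 enters row 1 and ejects 3. So w(3) = 3. P is now [[4], [5]].
Step i=2: Q has 2 at row 2, column 1; remove 5 from row 2 of P and reverse-bump: 5 enters row 1 and ejects 4. So w(2) = 4. P is now [[5]].
Step i=1: Q has 1 at row 1, column 1; remove that cell from P, ejecting 5. So w(1) = 5. P is now [].

So w = 5 4 3 2 1.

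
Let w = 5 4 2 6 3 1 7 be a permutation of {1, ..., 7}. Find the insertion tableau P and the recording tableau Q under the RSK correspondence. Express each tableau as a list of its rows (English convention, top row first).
P = [[1, 3, 7], [2, 6], [4], [5]], Q = [[1, 4, 7], [2, 5], [3], [6]]

Insert each entry of the permutation into P by Schensted row insertion, recording in Q the position of each new cell.

Insert 5: appended to row 1. P = [[5]].
Insert 4: 4 bumps 5 from row 1; 5 starts row 2. P = [[4], [5]].
Insert 2: 2 bumps 4 from row 1; 4 bumps 5 from row 2; 5 starts row 3. P = [[2], [4], [5]].
Insert 6: appended to row 1. P = [[2, 6], [4], [5]].
Insert 3: 3 bumps 6 from row 1; 6 appends to row 2. P = [[2, 3], [4, 6], [5]].
Insert 1: 1 bumps 2 from row 1; 2 bumps 4 from row 2; 4 bumps 5 from row 3; 5 starts row 4. P = [[1, 3], [2, 6], [4], [5]].
Insert 7: appended to row 1. P = [[1, 3, 7], [2, 6], [4], [5]].

So P = [[1, 3, 7], [2, 6], [4], [5]], Q = [[1, 4, 7], [2, 5], [3], [6]].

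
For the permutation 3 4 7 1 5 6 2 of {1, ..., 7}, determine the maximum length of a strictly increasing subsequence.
4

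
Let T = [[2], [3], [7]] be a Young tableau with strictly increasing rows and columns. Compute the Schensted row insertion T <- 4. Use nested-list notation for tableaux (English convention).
[[2, 4], [3], [7]]

4 is larger than every entry of row 1, so it is appended to row 1. The new tableau is [[2, 4], [3], [7]].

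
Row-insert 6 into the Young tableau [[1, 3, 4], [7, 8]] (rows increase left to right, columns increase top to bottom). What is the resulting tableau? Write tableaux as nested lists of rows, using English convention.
[[1, 3, 4, 6], [7, 8]]

6 is larger than every entry of row 1, so it is appended to row 1. The new tableau is [[1, 3, 4, 6], [7, 8]].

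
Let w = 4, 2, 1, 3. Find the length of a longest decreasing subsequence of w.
3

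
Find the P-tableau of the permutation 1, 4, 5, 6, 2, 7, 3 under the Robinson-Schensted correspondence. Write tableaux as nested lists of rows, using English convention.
P = [[1, 2, 3, 6, 7], [4, 5]]

Insert 1: appended to row 1. P = [[1]].
Insert 4: appended to row 1. P = [[1, 4]].
Insert 5: appended to row 1. P = [[1, 4, 5]].
Insert 6: appended to row 1. P = [[1, 4, 5, 6]].
Insert 2: 2 bumps 4 from row 1; 4 starts row 2. P = [[1, 2, 5, 6], [4]].
Insert 7: appended to row 1. P = [[1, 2, 5, 6, 7], [4]].
Insert 3: 3 bumps 5 from row 1; 5 appends to row 2. P = [[1, 2, 3, 6, 7], [4, 5]].

So P = [[1, 2, 3, 6, 7], [4, 5]].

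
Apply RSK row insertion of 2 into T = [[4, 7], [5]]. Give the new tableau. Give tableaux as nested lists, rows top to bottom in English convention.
In row 1, 2 replaces 4 (the leftmost entry greater than 2); 4 is bumped to row 2. In row 2, 4 replaces 5 (the leftmost entry greater than 4); 5 is bumped to row 3. 5 starts a new row 3. The new tableau is [[2, 7], [4], [5]].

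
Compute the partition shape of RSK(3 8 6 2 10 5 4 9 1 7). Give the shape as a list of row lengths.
Row-insert each entry into an empty tableau.

After inserting 3: P = [[3]].
After inserting 8: P = [[3, 8]].
After inserting 6: P = [[3, 6], [8]].
After inserting 2: P = [[2, 6], [3], [8]].
After inserting 10: P = [[2, 6, 10], [3], [8]].
After inserting 5: P = [[2, 5, 10], [3, 6], [8]].
After inserting 4: P = [[2, 4, 10], [3, 5], [6], [8]].
After inserting 9: P = [[2, 4, 9], [3, 5, 10], [6], [8]].
After inserting 1: P = [[1, 4, 9], [2, 5, 10], [3], [6], [8]].
After inserting 7: P = [[1, 4, 7], [2, 5, 9], [3, 10], [6], [8]].

The final insertion tableau P = [[1, 4, 7], [2, 5, 9], [3, 10], [6], [8]] has shape [3, 3, 2, 1, 1].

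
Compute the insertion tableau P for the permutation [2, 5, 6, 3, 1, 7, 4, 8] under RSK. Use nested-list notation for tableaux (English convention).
After inserting 2: P = [[2]].
After inserting 5: P = [[2, 5]].
After inserting 6: P = [[2, 5, 6]].
After inserting 3: P = [[2, 3, 6], [5]].
After inserting 1: P = [[1, 3, 6], [2], [5]].
After inserting 7: P = [[1, 3, 6, 7], [2], [5]].
After inserting 4: P = [[1, 3, 4, 7], [2, 6], [5]].
After inserting 8: P = [[1, 3, 4, 7, 8], [2, 6], [5]].

So P = [[1, 3, 4, 7, 8], [2, 6], [5]].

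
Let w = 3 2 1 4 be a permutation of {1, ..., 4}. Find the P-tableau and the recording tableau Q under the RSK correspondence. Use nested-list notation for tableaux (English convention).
P = [[1, 4], [2], [3]], Q = [[1, 4], [2], [3]]

Insert each entry of the permutation into P by Schensted row insertion, recording in Q the position of each new cell.

Insert 3: appended to row 1. P = [[3]].
Insert 2: 2 bumps 3 from row 1; 3 starts row 2. P = [[2], [3]].
Insert 1: 1 bumps 2 from row 1; 2 bumps 3 from row 2; 3 starts row 3. P = [[1], [2], [3]].
Insert 4: appended to row 1. P = [[1, 4], [2], [3]].

So P = [[1, 4], [2], [3]], Q = [[1, 4], [2], [3]].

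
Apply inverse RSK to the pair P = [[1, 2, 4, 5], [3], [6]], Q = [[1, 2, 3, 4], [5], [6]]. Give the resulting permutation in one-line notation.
Reverse the RSK construction: for i from n down to 1, find the cell of Q containing i, remove the entry at that cell from P, and reverse-bump it up through P; the value ejected from row 1 is w(i).

Step i=6: Q has 6 at row 3, column 1; remove 6 from row 3 of P and reverse-bump: 6 enters row 2 and ejects 3; 3 enters row 1 and ejects 2. So w(6) = 2. P is now [[1, 3, 4, 5], [6]].
Step i=5: Q has 5 at row 2, column 1; remove 6 from row 2 of P and reverse-bump: 6 enters row 1 and ejects 5. So w(5) = 5. P is now [[1, 3, 4, 6]].
Step i=4: Q has 4 at row 1, column 4; remove that cell from P, ejecting 6. So w(4) = 6. P is now [[1, 3, 4]].
Step i=3: Q has 3 at row 1, column 3; remove that cell from P, ejecting 4. So w(3) = 4. P is now [[1, 3]].
Step i=2: Q has 2 at row 1, column 2; remove that cell from P, ejecting 3. So w(2) = 3. P is now [[1]].
Step i=1: Q has 1 at row 1, column 1; remove that cell from P, ejecting 1. So w(1) = 1. P is now [].

So w = 1 3 4 6 5 2.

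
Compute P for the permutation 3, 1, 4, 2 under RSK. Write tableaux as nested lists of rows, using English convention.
P = [[1, 2], [3, 4]]

Insert 3: appended to row 1. P = [[3]].
Insert 1: 1 bumps 3 from row 1; 3 starts row 2. P = [[1], [3]].
Insert 4: appended to row 1. P = [[1, 4], [3]].
Insert 2: 2 bumps 4 from row 1; 4 appends to row 2. P = [[1, 2], [3, 4]].

So P = [[1, 2], [3, 4]].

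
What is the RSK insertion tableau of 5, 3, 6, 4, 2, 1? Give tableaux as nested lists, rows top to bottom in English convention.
After inserting 5: P = [[5]].
After inserting 3: P = [[3], [5]].
After inserting 6: P = [[3, 6], [5]].
After inserting 4: P = [[3, 4], [5, 6]].
After inserting 2: P = [[2, 4], [3, 6], [5]].
After inserting 1: P = [[1, 4], [2, 6], [3], [5]].

So P = [[1, 4], [2, 6], [3], [5]].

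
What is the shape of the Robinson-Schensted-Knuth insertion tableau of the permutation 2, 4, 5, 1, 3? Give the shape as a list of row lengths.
[3, 2]

Row-insert each entry into an empty tableau.

After inserting 2: P = [[2]].
After inserting 4: P = [[2, 4]].
After inserting 5: P = [[2, 4, 5]].
After inserting 1: P = [[1, 4, 5], [2]].
After inserting 3: P = [[1, 3, 5], [2, 4]].

The final insertion tableau P = [[1, 3, 5], [2, 4]] has shape [3, 2].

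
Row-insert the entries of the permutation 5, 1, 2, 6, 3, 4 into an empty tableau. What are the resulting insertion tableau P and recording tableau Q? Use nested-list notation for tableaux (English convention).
Insert each entry of the permutation into P by Schensted row insertion, recording in Q the position of each new cell.

Insert 5: appended to row 1. P = [[5]].
Insert 1: 1 bumps 5 from row 1; 5 starts row 2. P = [[1], [5]].
Insert 2: appended to row 1. P = [[1, 2], [5]].
Insert 6: appended to row 1. P = [[1, 2, 6], [5]].
Insert 3: 3 bumps 6 from row 1; 6 appends to row 2. P = [[1, 2, 3], [5, 6]].
Insert 4: appended to row 1. P = [[1, 2, 3, 4], [5, 6]].

So P = [[1, 2, 3, 4], [5, 6]], Q = [[1, 3, 4, 6], [2, 5]].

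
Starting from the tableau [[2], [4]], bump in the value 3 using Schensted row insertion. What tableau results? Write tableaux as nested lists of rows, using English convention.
[[2, 3], [4]]

3 is larger than every entry of row 1, so it is appended to row 1. The new tableau is [[2, 3], [4]].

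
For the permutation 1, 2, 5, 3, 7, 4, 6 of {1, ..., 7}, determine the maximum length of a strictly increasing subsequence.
5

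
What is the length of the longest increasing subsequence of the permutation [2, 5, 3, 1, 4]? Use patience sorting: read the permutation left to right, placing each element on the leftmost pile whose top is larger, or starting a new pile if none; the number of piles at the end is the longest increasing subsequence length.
2: new pile. tops = [2]
5: new pile. tops = [2, 5]
3: onto pile 2 (replacing 5). tops = [2, 3]
1: onto pile 1 (replacing 2). tops = [1, 3]
4: new pile. tops = [1, 3, 4]

3 piles, so the longest increasing subsequence has length 3.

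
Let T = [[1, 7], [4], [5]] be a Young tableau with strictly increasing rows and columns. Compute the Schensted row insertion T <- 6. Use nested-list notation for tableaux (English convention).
In row 1, 6 replaces 7 (the leftmost entry greater than 6); 7 is bumped to row 2. 7 is appended to row 2. The new tableau is [[1, 6], [4, 7], [5]].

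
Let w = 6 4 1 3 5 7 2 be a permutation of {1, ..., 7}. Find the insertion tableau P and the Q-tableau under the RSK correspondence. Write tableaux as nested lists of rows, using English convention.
P = [[1, 2, 5, 7], [3], [4], [6]], Q = [[1, 4, 5, 6], [2], [3], [7]]

Insert each entry of the permutation into P by Schensted row insertion, recording in Q the position of each new cell.

After inserting 6: P = [[6]].
After inserting 4: P = [[4], [6]].
After inserting 1: P = [[1], [4], [6]].
After inserting 3: P = [[1, 3], [4], [6]].
After inserting 5: P = [[1, 3, 5], [4], [6]].
After inserting 7: P = [[1, 3, 5, 7], [4], [6]].
After inserting 2: P = [[1, 2, 5, 7], [3], [4], [6]].

So P = [[1, 2, 5, 7], [3], [4], [6]], Q = [[1, 4, 5, 6], [2], [3], [7]].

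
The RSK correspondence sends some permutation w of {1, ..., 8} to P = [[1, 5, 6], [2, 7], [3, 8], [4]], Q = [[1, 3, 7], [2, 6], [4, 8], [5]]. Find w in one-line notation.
Reverse the RSK construction: for i from n down to 1, find the cell of Q containing i, remove the entry at that cell from P, and reverse-bump it up through P; the value ejected from row 1 is w(i).

Step i=8: Q has 8 at row 3, column 2; remove 8 from row 3 of P and reverse-bump: 8 enters row 2 and ejects 7; 7 enters row 1 and ejects 6. So w(8) = 6. P is now [[1, 5, 7], [2, 8], [3], [4]].
Step i=7: Q has 7 at row 1, column 3; remove that cell from P, ejecting 7. So w(7) = 7. P is now [[1, 5], [2, 8], [3], [4]].
Step i=6: Q has 6 at row 2, column 2; remove 8 from row 2 of P and reverse-bump: 8 enters row 1 and ejects 5. So w(6) = 5. P is now [[1, 8], [2], [3], [4]].
Step i=5: Q has 5 at row 4, column 1; remove 4 from row 4 of P and reverse-bump: 4 enters row 3 and ejects 3; 3 enters row 2 and ejects 2; 2 enters row 1 and ejects 1. So w(5) = 1. P is now [[2, 8], [3], [4]].
Step i=4: Q has 4 at row 3, column 1; remove 4 from row 3 of P and reverse-bump: 4 enters row 2 and ejects 3; 3 enters row 1 and ejects 2. So w(4) = 2. P is now [[3, 8], [4]].
Step i=3: Q has 3 at row 1, column 2; remove that cell from P, ejecting 8. So w(3) = 8. P is now [[3], [4]].
Step i=2: Q has 2 at row 2, column 1; remove 4 from row 2 of P and reverse-bump: 4 enters row 1 and ejects 3. So w(2) = 3. P is now [[4]].
Step i=1: Q has 1 at row 1, column 1; remove that cell from P, ejecting 4. So w(1) = 4. P is now [].

So w = 4 3 8 2 1 5 7 6.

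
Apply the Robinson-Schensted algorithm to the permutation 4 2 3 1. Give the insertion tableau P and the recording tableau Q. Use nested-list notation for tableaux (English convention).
P = [[1, 3], [2], [4]], Q = [[1, 3], [2], [4]]

Insert each entry of the permutation into P by Schensted row insertion, recording in Q the position of each new cell.

Insert 4: appended to row 1. P = [[4]], Q = [[1]].
Insert 2: 2 bumps 4 from row 1; 4 starts row 2. P = [[2], [4]], Q = [[1], [2]].
Insert 3: appended to row 1. P = [[2, 3], [4]], Q = [[1, 3], [2]].
Insert 1: 1 bumps 2 from row 1; 2 bumps 4 from row 2; 4 starts row 3. P = [[1, 3], [2], [4]], Q = [[1, 3], [2], [4]].

So P = [[1, 3], [2], [4]], Q = [[1, 3], [2], [4]].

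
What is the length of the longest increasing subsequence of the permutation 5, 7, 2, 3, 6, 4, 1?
3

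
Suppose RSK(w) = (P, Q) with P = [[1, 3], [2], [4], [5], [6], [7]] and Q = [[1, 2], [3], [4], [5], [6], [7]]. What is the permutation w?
Reverse RSK: for i = n, n-1, ..., 1, locate i in Q, remove the corresponding corner cell from P, and reverse-bump its entry up through P; the value ejected from row 1 is w(i).

So w = 2 7 6 5 4 3 1.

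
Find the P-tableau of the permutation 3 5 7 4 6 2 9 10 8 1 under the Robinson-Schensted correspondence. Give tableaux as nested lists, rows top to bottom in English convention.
Insert 3: appended to row 1. P = [[3]].
Insert 5: appended to row 1. P = [[3, 5]].
Insert 7: appended to row 1. P = [[3, 5, 7]].
Insert 4: 4 bumps 5 from row 1; 5 starts row 2. P = [[3, 4, 7], [5]].
Insert 6: 6 bumps 7 from row 1; 7 appends to row 2. P = [[3, 4, 6], [5, 7]].
Insert 2: 2 bumps 3 from row 1; 3 bumps 5 from row 2; 5 starts row 3. P = [[2, 4, 6], [3, 7], [5]].
Insert 9: appended to row 1. P = [[2, 4, 6, 9], [3, 7], [5]].
Insert 10: appended to row 1. P = [[2, 4, 6, 9, 10], [3, 7], [5]].
Insert 8: 8 bumps 9 from row 1; 9 appends to row 2. P = [[2, 4, 6, 8, 10], [3, 7, 9], [5]].
Insert 1: 1 bumps 2 from row 1; 2 bumps 3 from row 2; 3 bumps 5 from row 3; 5 starts row 4. P = [[1, 4, 6, 8, 10], [2, 7, 9], [3], [5]].

So P = [[1, 4, 6, 8, 10], [2, 7, 9], [3], [5]].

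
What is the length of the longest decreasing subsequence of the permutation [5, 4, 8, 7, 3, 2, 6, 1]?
5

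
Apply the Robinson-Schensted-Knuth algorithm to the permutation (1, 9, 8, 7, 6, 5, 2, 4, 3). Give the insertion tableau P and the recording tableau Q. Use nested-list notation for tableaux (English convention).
P = [[1, 2, 3], [4], [5], [6], [7], [8], [9]], Q = [[1, 2, 8], [3], [4], [5], [6], [7], [9]]

Insert each entry of the permutation into P by Schensted row insertion, recording in Q the position of each new cell.

Insert 1: appended to row 1. P = [[1]], Q = [[1]].
Insert 9: appended to row 1. P = [[1, 9]], Q = [[1, 2]].
Insert 8: 8 bumps 9 from row 1; 9 starts row 2. P = [[1, 8], [9]], Q = [[1, 2], [3]].
Insert 7: 7 bumps 8 from row 1; 8 bumps 9 from row 2; 9 starts row 3. P = [[1, 7], [8], [9]], Q = [[1, 2], [3], [4]].
Insert 6: 6 bumps 7 from row 1; 7 bumps 8 from row 2; 8 bumps 9 from row 3; 9 starts row 4. P = [[1, 6], [7], [8], [9]], Q = [[1, 2], [3], [4], [5]].
Insert 5: 5 bumps 6 from row 1; 6 bumps 7 from row 2; 7 bumps 8 from row 3; 8 bumps 9 from row 4; 9 starts row 5. P = [[1, 5], [6], [7], [8], [9]], Q = [[1, 2], [3], [4], [5], [6]].
Insert 2: 2 bumps 5 from row 1; 5 bumps 6 from row 2; 6 bumps 7 from row 3; 7 bumps 8 from row 4; 8 bumps 9 from row 5; 9 starts row 6. P = [[1, 2], [5], [6], [7], [8], [9]], Q = [[1, 2], [3], [4], [5], [6], [7]].
Insert 4: appended to row 1. P = [[1, 2, 4], [5], [6], [7], [8], [9]], Q = [[1, 2, 8], [3], [4], [5], [6], [7]].
Insert 3: 3 bumps 4 from row 1; 4 bumps 5 from row 2; 5 bumps 6 from row 3; 6 bumps 7 from row 4; 7 bumps 8 from row 5; 8 bumps 9 from row 6; 9 starts row 7. P = [[1, 2, 3], [4], [5], [6], [7], [8], [9]], Q = [[1, 2, 8], [3], [4], [5], [6], [7], [9]].

So P = [[1, 2, 3], [4], [5], [6], [7], [8], [9]], Q = [[1, 2, 8], [3], [4], [5], [6], [7], [9]].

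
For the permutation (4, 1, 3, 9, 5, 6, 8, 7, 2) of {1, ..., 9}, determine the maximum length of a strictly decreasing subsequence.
4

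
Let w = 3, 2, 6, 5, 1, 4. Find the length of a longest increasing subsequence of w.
2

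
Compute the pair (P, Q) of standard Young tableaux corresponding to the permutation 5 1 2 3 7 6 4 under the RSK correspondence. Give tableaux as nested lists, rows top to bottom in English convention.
Insert each entry of the permutation into P by Schensted row insertion, recording in Q the position of each new cell.

Insert 5: appended to row 1. P = [[5]], Q = [[1]].
Insert 1: 1 bumps 5 from row 1; 5 starts row 2. P = [[1], [5]], Q = [[1], [2]].
Insert 2: appended to row 1. P = [[1, 2], [5]], Q = [[1, 3], [2]].
Insert 3: appended to row 1. P = [[1, 2, 3], [5]], Q = [[1, 3, 4], [2]].
Insert 7: appended to row 1. P = [[1, 2, 3, 7], [5]], Q = [[1, 3, 4, 5], [2]].
Insert 6: 6 bumps 7 from row 1; 7 appends to row 2. P = [[1, 2, 3, 6], [5, 7]], Q = [[1, 3, 4, 5], [2, 6]].
Insert 4: 4 bumps 6 from row 1; 6 bumps 7 from row 2; 7 starts row 3. P = [[1, 2, 3, 4], [5, 6], [7]], Q = [[1, 3, 4, 5], [2, 6], [7]].

So P = [[1, 2, 3, 4], [5, 6], [7]], Q = [[1, 3, 4, 5], [2, 6], [7]].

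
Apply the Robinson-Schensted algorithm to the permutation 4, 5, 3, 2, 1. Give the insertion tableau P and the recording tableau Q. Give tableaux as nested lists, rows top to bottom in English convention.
Insert each entry of the permutation into P by Schensted row insertion, recording in Q the position of each new cell.

Insert 4: appended to row 1. P = [[4]].
Insert 5: appended to row 1. P = [[4, 5]].
Insert 3: 3 bumps 4 from row 1; 4 starts row 2. P = [[3, 5], [4]].
Insert 2: 2 bumps 3 from row 1; 3 bumps 4 from row 2; 4 starts row 3. P = [[2, 5], [3], [4]].
Insert 1: 1 bumps 2 from row 1; 2 bumps 3 from row 2; 3 bumps 4 from row 3; 4 starts row 4. P = [[1, 5], [2], [3], [4]].

So P = [[1, 5], [2], [3], [4]], Q = [[1, 2], [3], [4], [5]].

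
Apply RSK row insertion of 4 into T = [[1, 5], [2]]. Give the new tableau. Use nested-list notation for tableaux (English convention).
[[1, 4], [2, 5]]

In row 1, 4 replaces 5 (the leftmost entry greater than 4); 5 is bumped to row 2. 5 is appended to row 2. The new tableau is [[1, 4], [2, 5]].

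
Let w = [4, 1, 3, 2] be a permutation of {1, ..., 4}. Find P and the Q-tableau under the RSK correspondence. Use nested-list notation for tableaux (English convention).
P = [[1, 2], [3], [4]], Q = [[1, 3], [2], [4]]

Insert each entry of the permutation into P by Schensted row insertion, recording in Q the position of each new cell.

Insert 4: appended to row 1. P = [[4]], Q = [[1]].
Insert 1: 1 bumps 4 from row 1; 4 starts row 2. P = [[1], [4]], Q = [[1], [2]].
Insert 3: appended to row 1. P = [[1, 3], [4]], Q = [[1, 3], [2]].
Insert 2: 2 bumps 3 from row 1; 3 bumps 4 from row 2; 4 starts row 3. P = [[1, 2], [3], [4]], Q = [[1, 3], [2], [4]].

So P = [[1, 2], [3], [4]], Q = [[1, 3], [2], [4]].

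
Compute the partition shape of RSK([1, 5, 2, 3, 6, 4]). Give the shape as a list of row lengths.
[4, 2]

Row-insert each entry into an empty tableau.

After inserting 1: P = [[1]].
After inserting 5: P = [[1, 5]].
After inserting 2: P = [[1, 2], [5]].
After inserting 3: P = [[1, 2, 3], [5]].
After inserting 6: P = [[1, 2, 3, 6], [5]].
After inserting 4: P = [[1, 2, 3, 4], [5, 6]].

The final insertion tableau P = [[1, 2, 3, 4], [5, 6]] has shape [4, 2].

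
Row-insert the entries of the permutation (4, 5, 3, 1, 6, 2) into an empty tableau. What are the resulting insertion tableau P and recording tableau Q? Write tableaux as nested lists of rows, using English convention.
Insert each entry of the permutation into P by Schensted row insertion, recording in Q the position of each new cell.

Insert 4: appended to row 1. P = [[4]].
Insert 5: appended to row 1. P = [[4, 5]].
Insert 3: 3 bumps 4 from row 1; 4 starts row 2. P = [[3, 5], [4]].
Insert 1: 1 bumps 3 from row 1; 3 bumps 4 from row 2; 4 starts row 3. P = [[1, 5], [3], [4]].
Insert 6: appended to row 1. P = [[1, 5, 6], [3], [4]].
Insert 2: 2 bumps 5 from row 1; 5 appends to row 2. P = [[1, 2, 6], [3, 5], [4]].

So P = [[1, 2, 6], [3, 5], [4]], Q = [[1, 2, 5], [3, 6], [4]].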